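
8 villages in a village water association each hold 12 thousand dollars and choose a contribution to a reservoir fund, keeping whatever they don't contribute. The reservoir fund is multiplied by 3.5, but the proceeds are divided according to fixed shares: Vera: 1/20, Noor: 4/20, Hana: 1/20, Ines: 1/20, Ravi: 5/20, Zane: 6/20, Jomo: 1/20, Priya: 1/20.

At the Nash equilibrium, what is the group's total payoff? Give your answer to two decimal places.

126.00 thousand dollars

For player j, contributing a unit is worthwhile iff 3.5 × (j's share) ≥ 1, i.e. iff j's share is at least 0.2857.
Only Zane (6/20) clears that bar, contributing 12; the remaining 7 contribute 0. Total contributed: 12.
The reservoir fund pays out 3.5 × 12 = 42.00 in total (split across the unequal shares, but the aggregate is all that matters for the group sum).
The 7 free-riders keep 12 each, adding 84. Group total = 84 + 42.00 = 126.00.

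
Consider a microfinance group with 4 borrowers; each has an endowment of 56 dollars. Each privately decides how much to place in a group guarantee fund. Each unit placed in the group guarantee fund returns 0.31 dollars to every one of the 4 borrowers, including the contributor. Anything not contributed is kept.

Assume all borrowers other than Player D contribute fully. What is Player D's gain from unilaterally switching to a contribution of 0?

Switching from a contribution of 56 to 0 lets Player D keep an extra 56 dollars, but lowers the group guarantee fund by 56, which costs Player D their own share of that drop: 0.31 × 56 = 17.36.
Net gain = 56 − 17.36 = 38.64. The private return per contributed unit (0.31) is below 1, so free-riding is indeed the best response regardless of what the others do.

38.64 dollars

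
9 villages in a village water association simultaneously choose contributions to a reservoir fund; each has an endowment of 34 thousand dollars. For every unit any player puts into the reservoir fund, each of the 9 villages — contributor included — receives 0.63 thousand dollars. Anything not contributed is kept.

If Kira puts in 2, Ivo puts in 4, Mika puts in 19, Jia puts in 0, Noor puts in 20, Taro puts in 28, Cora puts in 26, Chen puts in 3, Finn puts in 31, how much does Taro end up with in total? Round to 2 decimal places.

Total contributed: 2 + 4 + 19 + 0 + 20 + 28 + 26 + 3 + 31 = 133.
Each receives 0.63 × 133 = 83.79 from the reservoir fund.
Taro keeps 34 − 28 = 6, so Taro's payoff is 6 + 83.79 = 89.79.

89.79 thousand dollars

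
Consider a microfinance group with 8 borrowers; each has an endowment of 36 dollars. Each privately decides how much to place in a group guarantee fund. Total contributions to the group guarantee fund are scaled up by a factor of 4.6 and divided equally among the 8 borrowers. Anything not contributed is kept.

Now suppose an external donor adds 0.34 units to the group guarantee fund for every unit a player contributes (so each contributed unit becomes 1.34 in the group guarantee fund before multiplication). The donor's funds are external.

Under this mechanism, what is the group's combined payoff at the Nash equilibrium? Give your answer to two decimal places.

Even with the mechanism, each unit contributed returns only 4.6 × 1.34 / 8 = 0.7705 per unit of net cost, so contributing nothing is still dominant.
At the Nash equilibrium no one contributes; group total payoff = 8 × 36 = 288.

288.00 dollars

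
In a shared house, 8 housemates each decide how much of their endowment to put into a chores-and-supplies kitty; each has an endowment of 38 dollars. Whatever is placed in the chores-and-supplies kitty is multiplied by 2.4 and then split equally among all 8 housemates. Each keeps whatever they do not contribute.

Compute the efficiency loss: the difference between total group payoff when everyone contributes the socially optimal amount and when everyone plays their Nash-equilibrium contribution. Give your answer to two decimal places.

425.60 dollars

Each contributed unit returns 2.4/8 = 0.3000 to its contributor — below 1 — so contributing 0 is dominant for every player. At the Nash equilibrium everyone keeps their 38, and the group total is 8 × 38 = 304.
Each contributed unit returns 2.400 to the group as a whole (0.3000 to each of 8 players), which exceeds 1, so the social optimum is full contribution: group total = 2.400 × 304 = 729.60.
Efficiency loss = 729.60 − 304 = 425.60.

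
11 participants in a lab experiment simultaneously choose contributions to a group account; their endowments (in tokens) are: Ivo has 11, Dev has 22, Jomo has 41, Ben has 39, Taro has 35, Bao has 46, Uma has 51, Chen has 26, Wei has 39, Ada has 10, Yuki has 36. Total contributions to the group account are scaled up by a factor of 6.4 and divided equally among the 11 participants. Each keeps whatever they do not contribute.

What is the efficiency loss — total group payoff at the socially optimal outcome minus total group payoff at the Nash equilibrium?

The private return per contributed unit is 6.4/11 = 0.5818 < 1 for every player regardless of endowment, so the Nash equilibrium is zero contribution and the group total is Σ E_j = 11 + 22 + 41 + 39 + 35 + 46 + 51 + 26 + 39 + 10 + 36 = 356.
Each contributed unit returns 6.400 to the group, so the social optimum is full contribution by everyone: group total = 6.400 × 356 = 2278.40.
Efficiency loss = (6.400 − 1) × 356 = 1922.40.

1922.40 tokens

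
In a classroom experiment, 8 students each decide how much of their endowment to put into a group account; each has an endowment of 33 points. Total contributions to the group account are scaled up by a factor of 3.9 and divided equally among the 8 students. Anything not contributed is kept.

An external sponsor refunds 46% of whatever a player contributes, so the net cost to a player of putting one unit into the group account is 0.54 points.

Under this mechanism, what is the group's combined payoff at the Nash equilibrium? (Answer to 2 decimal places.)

264.00 points

The effective private return is (3.9/8) / 0.54 = 0.9028, which is still under 1, so the mechanism doesn't change anyone's dominant strategy: zero contribution.
At the Nash equilibrium no one contributes; group total payoff = 8 × 33 = 264.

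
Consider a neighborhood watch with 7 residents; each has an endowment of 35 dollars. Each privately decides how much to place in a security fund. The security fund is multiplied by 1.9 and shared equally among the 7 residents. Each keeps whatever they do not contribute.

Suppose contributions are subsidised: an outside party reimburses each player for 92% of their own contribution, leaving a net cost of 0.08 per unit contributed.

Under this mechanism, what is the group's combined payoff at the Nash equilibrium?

690.90 dollars

Under the mechanism each unit contributed yields (1.9/7) / 0.08 = 3.3929 back to its contributor per unit of net cost, which exceeds 1, making full contribution the dominant choice for everyone.
At the Nash equilibrium everyone contributes 35. Group total payoff = 7 × (35 × 0.92 + 1.9 × 35) = 690.90.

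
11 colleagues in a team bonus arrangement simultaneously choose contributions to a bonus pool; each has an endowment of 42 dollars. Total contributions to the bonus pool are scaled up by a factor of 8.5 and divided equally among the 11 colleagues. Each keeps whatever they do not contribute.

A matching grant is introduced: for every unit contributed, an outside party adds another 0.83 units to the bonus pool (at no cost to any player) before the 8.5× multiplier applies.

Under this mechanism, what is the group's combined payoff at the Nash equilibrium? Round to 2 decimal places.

Under the mechanism each unit contributed yields 8.5 × 1.83 / 11 = 1.4141 back to its contributor per unit of net cost, which exceeds 1, making full contribution the dominant choice for everyone.
At the Nash equilibrium everyone contributes 42. Group total payoff = 8.5 × 1.83 × 462 = 7186.41.

7186.41 dollars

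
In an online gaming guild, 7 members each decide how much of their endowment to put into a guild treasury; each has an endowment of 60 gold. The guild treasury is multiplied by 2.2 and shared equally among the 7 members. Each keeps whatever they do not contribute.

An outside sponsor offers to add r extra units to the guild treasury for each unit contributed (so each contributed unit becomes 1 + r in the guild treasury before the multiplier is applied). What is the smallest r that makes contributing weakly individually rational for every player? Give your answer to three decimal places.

With matching at rate r, one contributed unit becomes (1 + r) in the guild treasury and returns 2.2 × (1 + r) / 7 to the contributor.
Setting this equal to 1: 1 + r = 7/2.2 = 3.1818.
So the minimum matching rate is r = 3.1818 − 1 = 2.182.

2.182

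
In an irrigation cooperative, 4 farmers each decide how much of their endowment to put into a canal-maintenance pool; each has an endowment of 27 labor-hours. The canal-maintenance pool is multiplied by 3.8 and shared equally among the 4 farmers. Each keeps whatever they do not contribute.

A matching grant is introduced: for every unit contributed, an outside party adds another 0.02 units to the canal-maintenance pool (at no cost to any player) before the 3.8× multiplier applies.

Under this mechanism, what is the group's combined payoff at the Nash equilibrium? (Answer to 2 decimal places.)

With the mechanism, a contributed unit returns 3.8 × 1.02 / 4 = 0.9690 per unit of net cost — still below 1 — so contributing 0 remains dominant for every player.
Everyone keeps their endowment and the group total is 4 × 27 = 108.

108.00 labor-hours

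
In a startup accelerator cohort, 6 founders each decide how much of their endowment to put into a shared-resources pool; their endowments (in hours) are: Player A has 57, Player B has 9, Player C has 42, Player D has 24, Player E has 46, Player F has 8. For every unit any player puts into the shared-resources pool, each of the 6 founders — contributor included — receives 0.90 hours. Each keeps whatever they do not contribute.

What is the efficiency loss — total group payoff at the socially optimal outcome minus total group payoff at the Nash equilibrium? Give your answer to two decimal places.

The private return per contributed unit is 0.90 < 1 for everyone, so the Nash equilibrium is zero contribution and the group total is Σ E_j = 57 + 9 + 42 + 24 + 46 + 8 = 186.
Each contributed unit returns 5.400 to the group, so the social optimum is full contribution by everyone: group total = 5.400 × 186 = 1004.40.
Efficiency loss = (5.400 − 1) × 186 = 818.40.

818.40 hours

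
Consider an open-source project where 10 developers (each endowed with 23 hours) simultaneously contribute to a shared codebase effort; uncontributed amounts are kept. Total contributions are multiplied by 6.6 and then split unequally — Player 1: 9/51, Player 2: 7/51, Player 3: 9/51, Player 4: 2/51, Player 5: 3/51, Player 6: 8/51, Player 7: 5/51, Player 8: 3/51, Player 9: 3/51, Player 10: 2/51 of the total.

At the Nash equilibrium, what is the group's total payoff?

Each unit j contributes comes back to j as 6.6 × (j's share), so j prefers to contribute only if that share exceeds 1/6.6 = 0.1515; otherwise keeping the unit dominates.
Player 1, Player 3 and Player 6 are above the threshold, contributing 23 each; the remaining 7 contribute 0. Total contributed: 69.
The shared codebase effort pays out 6.6 × 69 = 455.40 in total (split across the unequal shares, but the aggregate is all that matters for the group sum).
The 7 free-riders keep 23 each, adding 161. Group total = 161 + 455.40 = 616.40.

616.40 hours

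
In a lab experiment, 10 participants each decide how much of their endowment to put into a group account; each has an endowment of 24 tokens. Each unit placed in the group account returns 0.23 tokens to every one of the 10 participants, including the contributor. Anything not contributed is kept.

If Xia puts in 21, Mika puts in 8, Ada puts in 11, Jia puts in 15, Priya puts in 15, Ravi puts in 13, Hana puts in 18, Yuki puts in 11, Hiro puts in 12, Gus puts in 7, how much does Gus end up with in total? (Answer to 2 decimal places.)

47.13 tokens

Total contributed: 21 + 8 + 11 + 15 + 15 + 13 + 18 + 11 + 12 + 7 = 131.
Each receives 0.23 × 131 = 30.13 from the group account.
Gus keeps 24 − 7 = 17, so Gus's payoff is 17 + 30.13 = 47.13.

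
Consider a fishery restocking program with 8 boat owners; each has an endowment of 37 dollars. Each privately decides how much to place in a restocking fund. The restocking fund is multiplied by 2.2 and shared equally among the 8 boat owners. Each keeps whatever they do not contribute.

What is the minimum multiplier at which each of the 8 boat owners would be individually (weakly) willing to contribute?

A contributed unit returns (multiplier)/8 to its contributor.
This reaches 1 exactly when the multiplier is 8.

8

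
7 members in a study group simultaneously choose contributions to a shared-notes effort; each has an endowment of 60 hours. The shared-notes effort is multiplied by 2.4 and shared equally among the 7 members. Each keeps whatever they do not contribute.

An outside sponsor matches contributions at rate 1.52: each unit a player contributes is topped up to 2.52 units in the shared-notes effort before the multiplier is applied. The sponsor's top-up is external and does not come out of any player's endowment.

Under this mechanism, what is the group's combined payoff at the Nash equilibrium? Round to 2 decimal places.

With the mechanism, a contributed unit returns 2.4 × 2.52 / 7 = 0.8640 per unit of net cost — still below 1 — so contributing 0 remains dominant for every player.
Everyone keeps their endowment and the group total is 7 × 60 = 420.

420.00 hours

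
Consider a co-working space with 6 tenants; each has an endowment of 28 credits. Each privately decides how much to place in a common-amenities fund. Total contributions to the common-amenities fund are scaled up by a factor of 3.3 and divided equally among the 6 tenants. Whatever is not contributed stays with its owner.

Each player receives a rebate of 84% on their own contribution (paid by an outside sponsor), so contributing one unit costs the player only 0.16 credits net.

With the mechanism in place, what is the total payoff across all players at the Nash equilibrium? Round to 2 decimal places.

695.52 credits

Under the mechanism each unit contributed yields (3.3/6) / 0.16 = 3.4375 back to its contributor per unit of net cost, which exceeds 1, making full contribution the dominant choice for everyone.
At the Nash equilibrium everyone contributes 28. Group total payoff = 6 × (28 × 0.84 + 3.3 × 28) = 695.52.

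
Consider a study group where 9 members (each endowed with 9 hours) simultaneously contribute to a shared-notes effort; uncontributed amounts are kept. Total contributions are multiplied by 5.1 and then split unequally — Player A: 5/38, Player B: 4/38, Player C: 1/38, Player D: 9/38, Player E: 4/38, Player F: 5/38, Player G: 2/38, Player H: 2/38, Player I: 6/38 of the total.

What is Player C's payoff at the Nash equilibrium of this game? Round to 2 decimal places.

A player with share s gets back 5.1·s per unit contributed, so full contribution is dominant for anyone with s > 1/5.1 = 0.1961 and zero contribution is dominant for anyone below.
The only share above 0.1961 is Player D's 9/38, contributing 9; the remaining 8 contribute 0. Total contributed: 9.
Player C keeps 9 and receives 5.1 × 9 × 1/38 = 1.21 from the shared-notes effort, for a payoff of 10.21.

10.21 hours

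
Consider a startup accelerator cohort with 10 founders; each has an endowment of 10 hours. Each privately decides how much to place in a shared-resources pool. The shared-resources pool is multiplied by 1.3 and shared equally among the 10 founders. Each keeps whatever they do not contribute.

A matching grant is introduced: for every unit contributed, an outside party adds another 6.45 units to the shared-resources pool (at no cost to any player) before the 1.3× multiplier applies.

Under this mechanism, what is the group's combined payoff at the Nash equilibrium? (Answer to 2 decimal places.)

100.00 hours

Even with the mechanism, each unit contributed returns only 1.3 × 7.45 / 10 = 0.9685 per unit of net cost, so contributing nothing is still dominant.
At the Nash equilibrium no one contributes; group total payoff = 10 × 10 = 100.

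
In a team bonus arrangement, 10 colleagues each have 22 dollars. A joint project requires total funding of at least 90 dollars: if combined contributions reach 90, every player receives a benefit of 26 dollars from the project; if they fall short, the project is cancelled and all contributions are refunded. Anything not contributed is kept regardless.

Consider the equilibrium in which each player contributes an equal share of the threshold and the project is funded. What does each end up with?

39 dollars

Equal share of the threshold: 90/10 = 9.
At this profile no one gains by cutting their contribution: any cut drops the total below 90, the project is cancelled, contributions are refunded, and the deviator ends with 22, which is less than 22 − 9 + 26 = 39. Contributing more than 9 just wastes the excess. So contributing exactly 9 is a best response.
Each player's payoff: 22 − 9 + 26 = 39.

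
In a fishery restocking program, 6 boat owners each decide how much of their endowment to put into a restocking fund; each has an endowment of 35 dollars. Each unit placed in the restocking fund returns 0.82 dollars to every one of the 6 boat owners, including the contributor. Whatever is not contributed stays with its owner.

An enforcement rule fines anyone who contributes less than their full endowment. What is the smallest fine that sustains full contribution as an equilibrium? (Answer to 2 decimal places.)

6.30 dollars

Given the others contribute fully, the best deviation is to contribute 0 (any partial contribution still incurs the fine and gives up units whose private return 0.82 is below 1).
Deviating from 35 to 0 saves 35 dollars but forfeits the deviator's share of the drop in the restocking fund: 0.82 × 35 = 28.70.
So the deviation gain is 35 − 28.70 = 6.30, and the fine must be at least 6.30 dollars to wipe it out.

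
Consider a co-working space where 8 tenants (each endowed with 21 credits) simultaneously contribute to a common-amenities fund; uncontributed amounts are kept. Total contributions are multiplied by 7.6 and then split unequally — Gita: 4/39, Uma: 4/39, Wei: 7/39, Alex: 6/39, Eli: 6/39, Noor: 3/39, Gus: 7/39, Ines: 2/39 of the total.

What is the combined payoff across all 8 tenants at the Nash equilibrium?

Each unit j contributes comes back to j as 7.6 × (j's share), so j prefers to contribute only if that share exceeds 1/7.6 = 0.1316; otherwise keeping the unit dominates.
The shares above 0.1316 belong to Wei, Alex, Eli and Gus, contributing 21 each; the remaining 4 contribute 0. Total contributed: 84.
The common-amenities fund pays out 7.6 × 84 = 638.40 in total (split across the unequal shares, but the aggregate is all that matters for the group sum).
The 4 free-riders keep 21 each, adding 84. Group total = 84 + 638.40 = 722.40.

722.40 credits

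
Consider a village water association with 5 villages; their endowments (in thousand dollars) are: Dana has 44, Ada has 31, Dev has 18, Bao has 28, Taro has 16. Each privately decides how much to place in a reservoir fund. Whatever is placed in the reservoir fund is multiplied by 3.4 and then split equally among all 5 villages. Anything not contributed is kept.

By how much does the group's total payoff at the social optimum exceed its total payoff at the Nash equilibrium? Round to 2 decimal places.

The private return per contributed unit is 3.4/5 = 0.6800 < 1 for every player regardless of endowment, so the Nash equilibrium is zero contribution and the group total is Σ E_j = 44 + 31 + 18 + 28 + 16 = 137.
Each contributed unit returns 3.400 to the group, so the social optimum is full contribution by everyone: group total = 3.400 × 137 = 465.80.
Efficiency loss = (3.400 − 1) × 137 = 328.80.

328.80 thousand dollars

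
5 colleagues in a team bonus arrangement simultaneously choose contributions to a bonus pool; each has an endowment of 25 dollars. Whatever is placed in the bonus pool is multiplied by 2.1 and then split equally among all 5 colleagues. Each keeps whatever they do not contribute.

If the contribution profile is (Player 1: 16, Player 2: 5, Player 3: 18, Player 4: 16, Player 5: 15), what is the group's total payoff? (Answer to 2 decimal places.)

202.00 dollars

Total contributed: 16 + 5 + 18 + 16 + 15 = 70; total kept: 5 × 25 − 70 = 55.
The bonus pool pays out 2.1 × 70 = 147.00 in aggregate.
Group total = 55 + 147.00 = 202.00.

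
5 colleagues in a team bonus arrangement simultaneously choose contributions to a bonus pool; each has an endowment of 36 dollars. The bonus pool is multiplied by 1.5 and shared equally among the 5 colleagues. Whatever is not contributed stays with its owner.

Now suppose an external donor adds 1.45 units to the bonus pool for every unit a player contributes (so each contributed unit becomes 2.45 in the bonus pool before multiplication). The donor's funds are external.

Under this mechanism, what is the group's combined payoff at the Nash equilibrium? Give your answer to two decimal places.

The effective private return is 1.5 × 2.45 / 5 = 0.7350, which is still under 1, so the mechanism doesn't change anyone's dominant strategy: zero contribution.
At the Nash equilibrium no one contributes; group total payoff = 5 × 36 = 180.

180.00 dollars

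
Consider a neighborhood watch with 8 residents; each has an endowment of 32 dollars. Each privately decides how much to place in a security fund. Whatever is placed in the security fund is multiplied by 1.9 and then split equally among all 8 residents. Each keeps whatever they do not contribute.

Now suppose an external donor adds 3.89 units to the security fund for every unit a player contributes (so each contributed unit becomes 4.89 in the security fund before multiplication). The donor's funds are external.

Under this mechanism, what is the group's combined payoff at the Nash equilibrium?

2378.50 dollars

Under the mechanism each unit contributed yields 1.9 × 4.89 / 8 = 1.1614 back to its contributor per unit of net cost, which exceeds 1, making full contribution the dominant choice for everyone.
At the Nash equilibrium everyone contributes 32. Group total payoff = 1.9 × 4.89 × 256 = 2378.50.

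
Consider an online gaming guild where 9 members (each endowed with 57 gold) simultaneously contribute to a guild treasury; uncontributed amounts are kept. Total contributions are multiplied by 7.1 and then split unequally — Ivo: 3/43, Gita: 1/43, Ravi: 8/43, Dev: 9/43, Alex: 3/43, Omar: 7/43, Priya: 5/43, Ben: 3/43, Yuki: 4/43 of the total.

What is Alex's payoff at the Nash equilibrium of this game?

141.70 gold

Player j's private return per contributed unit is 7.1 × (j's share). Contributing is weakly dominant for j when that share is at least 1/7.1 = 0.1408, and contributing 0 is dominant otherwise.
The shares above 0.1408 belong to Ravi, Dev and Omar, contributing 57 each; the remaining 6 contribute 0. Total contributed: 171.
Alex keeps 57 and receives 7.1 × 171 × 3/43 = 84.70 from the guild treasury, for a payoff of 141.70.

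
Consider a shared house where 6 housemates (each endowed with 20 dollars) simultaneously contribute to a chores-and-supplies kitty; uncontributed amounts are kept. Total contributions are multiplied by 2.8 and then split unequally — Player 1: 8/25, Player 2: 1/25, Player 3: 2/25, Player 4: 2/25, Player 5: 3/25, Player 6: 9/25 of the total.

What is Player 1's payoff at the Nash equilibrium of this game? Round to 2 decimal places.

37.92 dollars

For player j, contributing a unit is worthwhile iff 2.8 × (j's share) ≥ 1, i.e. iff j's share is at least 0.3571.
The only share above 0.3571 is Player 6's 9/25, contributing 20; the remaining 5 contribute 0. Total contributed: 20.
Player 1 keeps 20 and receives 2.8 × 20 × 8/25 = 17.92 from the chores-and-supplies kitty, for a payoff of 37.92.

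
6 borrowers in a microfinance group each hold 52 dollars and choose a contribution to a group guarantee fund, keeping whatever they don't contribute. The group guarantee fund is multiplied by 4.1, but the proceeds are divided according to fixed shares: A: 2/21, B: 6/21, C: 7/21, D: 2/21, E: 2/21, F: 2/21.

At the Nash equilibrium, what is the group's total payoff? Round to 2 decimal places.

634.40 dollars

Each unit j contributes comes back to j as 4.1 × (j's share), so j prefers to contribute only if that share exceeds 1/4.1 = 0.2439; otherwise keeping the unit dominates.
B and C clear that bar, contributing 52 each; the remaining 4 contribute 0. Total contributed: 104.
The group guarantee fund pays out 4.1 × 104 = 426.40 in total (split across the unequal shares, but the aggregate is all that matters for the group sum).
The 4 free-riders keep 52 each, adding 208. Group total = 208 + 426.40 = 634.40.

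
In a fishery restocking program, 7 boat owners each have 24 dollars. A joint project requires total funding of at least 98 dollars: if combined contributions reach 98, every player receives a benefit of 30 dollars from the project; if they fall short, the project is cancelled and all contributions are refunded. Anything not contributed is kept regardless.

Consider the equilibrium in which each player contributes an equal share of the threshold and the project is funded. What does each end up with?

Equal share of the threshold: 98/7 = 14.
At this profile no one gains by cutting their contribution: any cut drops the total below 98, the project is cancelled, contributions are refunded, and the deviator ends with 24, which is less than 24 − 14 + 30 = 40. Contributing more than 14 just wastes the excess. So contributing exactly 14 is a best response.
Each player's payoff: 24 − 14 + 30 = 40.

40 dollars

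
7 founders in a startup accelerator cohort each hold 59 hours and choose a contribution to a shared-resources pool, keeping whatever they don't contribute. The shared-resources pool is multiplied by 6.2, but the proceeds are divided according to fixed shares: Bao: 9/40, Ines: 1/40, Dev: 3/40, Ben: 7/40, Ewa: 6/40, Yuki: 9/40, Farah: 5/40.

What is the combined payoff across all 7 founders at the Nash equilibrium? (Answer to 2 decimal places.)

For player j, contributing a unit is worthwhile iff 6.2 × (j's share) ≥ 1, i.e. iff j's share is at least 0.1613.
Bao, Ben and Yuki clear that bar, contributing 59 each; the remaining 4 contribute 0. Total contributed: 177.
The shared-resources pool pays out 6.2 × 177 = 1097.40 in total (split across the unequal shares, but the aggregate is all that matters for the group sum).
The 4 free-riders keep 59 each, adding 236. Group total = 236 + 1097.40 = 1333.40.

1333.40 hours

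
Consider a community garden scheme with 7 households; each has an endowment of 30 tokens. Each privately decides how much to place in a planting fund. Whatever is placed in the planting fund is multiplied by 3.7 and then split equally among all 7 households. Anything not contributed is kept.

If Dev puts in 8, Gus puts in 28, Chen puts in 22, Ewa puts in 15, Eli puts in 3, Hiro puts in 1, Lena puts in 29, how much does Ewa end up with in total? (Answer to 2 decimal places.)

71.03 tokens

Total contributed: 8 + 28 + 22 + 15 + 3 + 1 + 29 = 106.
Each receives 3.7 × 106 / 7 = 56.03 from the planting fund.
Ewa keeps 30 − 15 = 15, so Ewa's payoff is 15 + 56.03 = 71.03.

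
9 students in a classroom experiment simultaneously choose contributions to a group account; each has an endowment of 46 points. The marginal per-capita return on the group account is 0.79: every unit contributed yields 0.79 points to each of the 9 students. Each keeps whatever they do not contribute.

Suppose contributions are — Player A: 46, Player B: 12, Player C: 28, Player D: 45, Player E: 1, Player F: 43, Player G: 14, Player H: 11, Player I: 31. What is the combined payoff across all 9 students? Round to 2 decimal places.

1825.41 points

Total contributed: 46 + 12 + 28 + 45 + 1 + 43 + 14 + 11 + 31 = 231; total kept: 9 × 46 − 231 = 183.
The group account pays out 0.79 × 9 × 231 = 1642.41 in aggregate.
Group total = 183 + 1642.41 = 1825.41.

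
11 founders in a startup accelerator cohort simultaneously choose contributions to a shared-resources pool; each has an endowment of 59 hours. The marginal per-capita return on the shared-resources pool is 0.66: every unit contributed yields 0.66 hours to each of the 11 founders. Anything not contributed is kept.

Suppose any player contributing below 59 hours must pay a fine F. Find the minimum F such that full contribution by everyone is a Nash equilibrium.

20.06 hours

Given the others contribute fully, the best deviation is to contribute 0 (any partial contribution still incurs the fine and gives up units whose private return 0.66 is below 1).
Deviating from 59 to 0 saves 59 hours but forfeits the deviator's share of the drop in the shared-resources pool: 0.66 × 59 = 38.94.
So the deviation gain is 59 − 38.94 = 20.06, and the fine must be at least 20.06 hours to wipe it out.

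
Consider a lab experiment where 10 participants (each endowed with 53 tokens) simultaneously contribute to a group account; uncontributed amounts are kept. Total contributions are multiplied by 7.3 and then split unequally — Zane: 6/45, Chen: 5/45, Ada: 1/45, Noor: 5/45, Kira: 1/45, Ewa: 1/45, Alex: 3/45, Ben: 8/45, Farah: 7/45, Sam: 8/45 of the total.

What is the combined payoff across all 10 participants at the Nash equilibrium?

Player j's private return per contributed unit is 7.3 × (j's share). Contributing is weakly dominant for j when that share is at least 1/7.3 = 0.1370, and contributing 0 is dominant otherwise.
The shares above 0.1370 belong to Ben, Farah and Sam, contributing 53 each; the remaining 7 contribute 0. Total contributed: 159.
The group account pays out 7.3 × 159 = 1160.70 in total (split across the unequal shares, but the aggregate is all that matters for the group sum).
The 7 free-riders keep 53 each, adding 371. Group total = 371 + 1160.70 = 1531.70.

1531.70 tokens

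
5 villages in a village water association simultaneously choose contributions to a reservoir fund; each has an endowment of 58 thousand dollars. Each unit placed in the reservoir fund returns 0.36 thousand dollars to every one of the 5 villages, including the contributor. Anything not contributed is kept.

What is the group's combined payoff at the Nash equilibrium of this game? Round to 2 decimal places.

290.00 thousand dollars

The private return per contributed unit is 0.36 < 1, so contributing 0 is dominant for every player. At the Nash equilibrium everyone keeps their 58, and the group total is 5 × 58 = 290.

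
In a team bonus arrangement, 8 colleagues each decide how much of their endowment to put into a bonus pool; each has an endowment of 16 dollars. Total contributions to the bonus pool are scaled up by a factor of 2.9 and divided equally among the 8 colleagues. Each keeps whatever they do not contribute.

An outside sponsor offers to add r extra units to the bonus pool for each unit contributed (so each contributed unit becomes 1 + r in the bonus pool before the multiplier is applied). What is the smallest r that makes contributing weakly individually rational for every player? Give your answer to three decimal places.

1.759

With matching at rate r, one contributed unit becomes (1 + r) in the bonus pool and returns 2.9 × (1 + r) / 8 to the contributor.
Setting this equal to 1: 1 + r = 8/2.9 = 2.7586.
So the minimum matching rate is r = 2.7586 − 1 = 1.759.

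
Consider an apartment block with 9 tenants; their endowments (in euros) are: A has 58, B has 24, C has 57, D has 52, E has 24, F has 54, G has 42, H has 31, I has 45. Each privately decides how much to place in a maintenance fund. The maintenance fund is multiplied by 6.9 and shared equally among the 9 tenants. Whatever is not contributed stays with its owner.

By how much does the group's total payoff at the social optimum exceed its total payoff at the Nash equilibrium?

The private return per contributed unit is 6.9/9 = 0.7667 < 1 for every player regardless of endowment, so the Nash equilibrium is zero contribution and the group total is Σ E_j = 58 + 24 + 57 + 52 + 24 + 54 + 42 + 31 + 45 = 387.
Each contributed unit returns 6.900 to the group, so the social optimum is full contribution by everyone: group total = 6.900 × 387 = 2670.30.
Efficiency loss = (6.900 − 1) × 387 = 2283.30.

2283.30 euros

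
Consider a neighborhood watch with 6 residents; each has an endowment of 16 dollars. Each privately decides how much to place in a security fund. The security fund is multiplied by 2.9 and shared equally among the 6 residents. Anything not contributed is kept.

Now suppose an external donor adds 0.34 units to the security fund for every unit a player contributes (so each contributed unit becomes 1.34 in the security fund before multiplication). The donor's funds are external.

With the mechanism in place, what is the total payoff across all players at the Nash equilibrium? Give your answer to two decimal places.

96.00 dollars

With the mechanism, a contributed unit returns 2.9 × 1.34 / 6 = 0.6477 per unit of net cost — still below 1 — so contributing 0 remains dominant for every player.
At the Nash equilibrium no one contributes; group total payoff = 6 × 16 = 96.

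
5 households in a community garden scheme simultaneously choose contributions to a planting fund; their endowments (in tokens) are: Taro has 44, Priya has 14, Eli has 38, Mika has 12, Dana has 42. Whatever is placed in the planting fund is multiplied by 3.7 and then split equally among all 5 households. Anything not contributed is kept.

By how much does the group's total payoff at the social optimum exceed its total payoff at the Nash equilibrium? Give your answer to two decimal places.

405.00 tokens

The private return per contributed unit is 3.7/5 = 0.7400 < 1 for every player regardless of endowment, so the Nash equilibrium is zero contribution and the group total is Σ E_j = 44 + 14 + 38 + 12 + 42 = 150.
Each contributed unit returns 3.700 to the group, so the social optimum is full contribution by everyone: group total = 3.700 × 150 = 555.00.
Efficiency loss = (3.700 − 1) × 150 = 405.00.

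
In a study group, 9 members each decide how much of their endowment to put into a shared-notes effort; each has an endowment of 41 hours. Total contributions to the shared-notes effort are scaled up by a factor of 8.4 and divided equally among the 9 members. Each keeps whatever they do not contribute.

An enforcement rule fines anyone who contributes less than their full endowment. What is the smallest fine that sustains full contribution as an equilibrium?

2.73 hours

Given the others contribute fully, the best deviation is to contribute 0 (any partial contribution still incurs the fine and gives up units whose private return 0.9333 is below 1).
Deviating from 41 to 0 saves 41 hours but forfeits the deviator's share of the drop in the shared-notes effort: 8.4/9 × 41 = 38.27.
So the deviation gain is 41 − 38.27 = 2.73, and the fine must be at least 2.73 hours to wipe it out.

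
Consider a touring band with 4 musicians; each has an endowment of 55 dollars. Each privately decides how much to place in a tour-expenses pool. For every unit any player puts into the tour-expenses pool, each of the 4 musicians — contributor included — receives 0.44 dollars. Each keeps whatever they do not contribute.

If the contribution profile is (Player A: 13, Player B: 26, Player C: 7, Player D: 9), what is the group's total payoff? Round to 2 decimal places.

261.80 dollars

Total contributed: 13 + 26 + 7 + 9 = 55; total kept: 4 × 55 − 55 = 165.
The tour-expenses pool pays out 0.44 × 4 × 55 = 96.80 in aggregate.
Group total = 165 + 96.80 = 261.80.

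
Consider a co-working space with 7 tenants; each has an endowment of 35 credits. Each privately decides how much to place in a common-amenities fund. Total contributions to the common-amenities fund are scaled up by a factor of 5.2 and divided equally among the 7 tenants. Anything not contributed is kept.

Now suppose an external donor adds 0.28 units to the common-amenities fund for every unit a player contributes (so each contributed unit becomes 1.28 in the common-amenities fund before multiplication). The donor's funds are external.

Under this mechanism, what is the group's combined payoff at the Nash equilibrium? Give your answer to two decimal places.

245.00 credits

Even with the mechanism, each unit contributed returns only 5.2 × 1.28 / 7 = 0.9509 per unit of net cost, so contributing nothing is still dominant.
Everyone keeps their endowment and the group total is 7 × 35 = 245.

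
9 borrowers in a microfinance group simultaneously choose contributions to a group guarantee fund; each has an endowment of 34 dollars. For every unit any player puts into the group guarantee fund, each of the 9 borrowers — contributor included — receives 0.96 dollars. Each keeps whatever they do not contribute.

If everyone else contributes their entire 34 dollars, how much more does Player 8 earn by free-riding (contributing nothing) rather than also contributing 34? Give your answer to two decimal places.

1.36 dollars

Switching from a contribution of 34 to 0 lets Player 8 keep an extra 34 dollars, but lowers the group guarantee fund by 34, which costs Player 8 their own share of that drop: 0.96 × 34 = 32.64.
Net gain = 34 − 32.64 = 1.36. The private return per contributed unit (0.96) is below 1, so free-riding is indeed the best response regardless of what the others do.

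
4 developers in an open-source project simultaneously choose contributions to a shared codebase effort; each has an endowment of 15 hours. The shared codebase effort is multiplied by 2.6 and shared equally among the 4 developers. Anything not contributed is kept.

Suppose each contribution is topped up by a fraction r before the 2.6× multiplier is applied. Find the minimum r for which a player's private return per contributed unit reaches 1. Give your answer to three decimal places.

With matching at rate r, one contributed unit becomes (1 + r) in the shared codebase effort and returns 2.6 × (1 + r) / 4 to the contributor.
Setting this equal to 1: 1 + r = 4/2.6 = 1.5385.
So the minimum matching rate is r = 1.5385 − 1 = 0.538.

0.538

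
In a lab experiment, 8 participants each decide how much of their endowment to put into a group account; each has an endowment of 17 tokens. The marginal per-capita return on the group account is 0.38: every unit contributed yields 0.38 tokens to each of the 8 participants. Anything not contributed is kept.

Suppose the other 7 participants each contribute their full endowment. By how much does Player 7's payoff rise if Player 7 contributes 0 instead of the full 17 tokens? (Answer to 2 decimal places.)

Switching from a contribution of 17 to 0 lets Player 7 keep an extra 17 tokens, but lowers the group account by 17, which costs Player 7 their own share of that drop: 0.38 × 17 = 6.46.
Net gain = 17 − 6.46 = 10.54. The private return per contributed unit (0.38) is below 1, so free-riding is indeed the best response regardless of what the others do.

10.54 tokens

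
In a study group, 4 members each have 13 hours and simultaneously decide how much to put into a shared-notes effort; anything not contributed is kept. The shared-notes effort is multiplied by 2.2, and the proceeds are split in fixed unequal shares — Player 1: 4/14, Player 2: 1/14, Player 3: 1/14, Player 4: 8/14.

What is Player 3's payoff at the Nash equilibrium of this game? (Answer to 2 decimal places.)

15.04 hours

For player j, contributing a unit is worthwhile iff 2.2 × (j's share) ≥ 1, i.e. iff j's share is at least 0.4545.
Player 4 alone (share 8/14) is above the threshold, contributing 13; the remaining 3 contribute 0. Total contributed: 13.
Player 3 keeps 13 and receives 2.2 × 13 × 1/14 = 2.04 from the shared-notes effort, for a payoff of 15.04.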